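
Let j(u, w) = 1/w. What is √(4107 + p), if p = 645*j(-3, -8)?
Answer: 3*√7158/4 ≈ 63.454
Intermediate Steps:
p = -645/8 (p = 645/(-8) = 645*(-⅛) = -645/8 ≈ -80.625)
√(4107 + p) = √(4107 - 645/8) = √(32211/8) = 3*√7158/4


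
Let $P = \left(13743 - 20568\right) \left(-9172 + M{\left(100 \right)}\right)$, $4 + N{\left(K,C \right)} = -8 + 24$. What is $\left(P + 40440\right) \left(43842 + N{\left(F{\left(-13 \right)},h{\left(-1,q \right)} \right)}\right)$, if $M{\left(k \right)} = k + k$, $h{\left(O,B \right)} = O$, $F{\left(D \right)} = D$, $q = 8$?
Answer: $2687124906360$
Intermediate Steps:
$M{\left(k \right)} = 2 k$
$N{\left(K,C \right)} = 12$ ($N{\left(K,C \right)} = -4 + \left(-8 + 24\right) = -4 + 16 = 12$)
$P = 61233900$ ($P = \left(13743 - 20568\right) \left(-9172 + 2 \cdot 100\right) = - 6825 \left(-9172 + 200\right) = \left(-6825\right) \left(-8972\right) = 61233900$)
$\left(P + 40440\right) \left(43842 + N{\left(F{\left(-13 \right)},h{\left(-1,q \right)} \right)}\right) = \left(61233900 + 40440\right) \left(43842 + 12\right) = 61274340 \cdot 43854 = 2687124906360$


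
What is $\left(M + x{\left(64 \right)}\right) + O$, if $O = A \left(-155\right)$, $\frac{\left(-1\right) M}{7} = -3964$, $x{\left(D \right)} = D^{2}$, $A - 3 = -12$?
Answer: $33239$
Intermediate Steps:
$A = -9$ ($A = 3 - 12 = -9$)
$M = 27748$ ($M = \left(-7\right) \left(-3964\right) = 27748$)
$O = 1395$ ($O = \left(-9\right) \left(-155\right) = 1395$)
$\left(M + x{\left(64 \right)}\right) + O = \left(27748 + 64^{2}\right) + 1395 = \left(27748 + 4096\right) + 1395 = 31844 + 1395 = 33239$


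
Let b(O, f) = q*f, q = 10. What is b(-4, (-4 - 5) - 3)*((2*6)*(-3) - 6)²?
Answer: -211680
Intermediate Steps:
b(O, f) = 10*f
b(-4, (-4 - 5) - 3)*((2*6)*(-3) - 6)² = (10*((-4 - 5) - 3))*((2*6)*(-3) - 6)² = (10*(-9 - 3))*(12*(-3) - 6)² = (10*(-12))*(-36 - 6)² = -120*(-42)² = -120*1764 = -211680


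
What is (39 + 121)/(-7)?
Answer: -160/7 ≈ -22.857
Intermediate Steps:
(39 + 121)/(-7) = 160*(-⅐) = -160/7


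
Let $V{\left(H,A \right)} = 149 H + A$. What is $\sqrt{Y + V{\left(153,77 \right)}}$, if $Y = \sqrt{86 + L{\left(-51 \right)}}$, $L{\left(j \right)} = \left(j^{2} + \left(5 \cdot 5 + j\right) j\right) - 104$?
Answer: $\sqrt{22874 + \sqrt{3909}} \approx 151.45$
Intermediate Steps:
$V{\left(H,A \right)} = A + 149 H$
$L{\left(j \right)} = -104 + j^{2} + j \left(25 + j\right)$ ($L{\left(j \right)} = \left(j^{2} + \left(25 + j\right) j\right) - 104 = \left(j^{2} + j \left(25 + j\right)\right) - 104 = -104 + j^{2} + j \left(25 + j\right)$)
$Y = \sqrt{3909}$ ($Y = \sqrt{86 + \left(-104 + 2 \left(-51\right)^{2} + 25 \left(-51\right)\right)} = \sqrt{86 - -3823} = \sqrt{86 + 3823} = \sqrt{3909} \approx 62.522$)
$\sqrt{Y + V{\left(153,77 \right)}} = \sqrt{\sqrt{3909} + \left(77 + 149 \cdot 153\right)} = \sqrt{\sqrt{3909} + \left(77 + 22797\right)} = \sqrt{\sqrt{3909} + 22874} = \sqrt{22874 + \sqrt{3909}}$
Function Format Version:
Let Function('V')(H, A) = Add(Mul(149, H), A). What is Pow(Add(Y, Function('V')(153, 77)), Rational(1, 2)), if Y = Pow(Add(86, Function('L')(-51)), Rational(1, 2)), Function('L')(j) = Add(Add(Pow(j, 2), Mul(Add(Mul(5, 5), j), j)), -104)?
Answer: Pow(Add(22874, Pow(3909, Rational(1, 2))), Rational(1, 2)) ≈ 151.45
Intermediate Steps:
Function('V')(H, A) = Add(A, Mul(149, H))
Function('L')(j) = Add(-104, Pow(j, 2), Mul(j, Add(25, j))) (Function('L')(j) = Add(Add(Pow(j, 2), Mul(Add(25, j), j)), -104) = Add(Add(Pow(j, 2), Mul(j, Add(25, j))), -104) = Add(-104, Pow(j, 2), Mul(j, Add(25, j))))
Y = Pow(3909, Rational(1, 2)) (Y = Pow(Add(86, Add(-104, Mul(2, Pow(-51, 2)), Mul(25, -51))), Rational(1, 2)) = Pow(Add(86, Add(-104, Mul(2, 2601), -1275)), Rational(1, 2)) = Pow(Add(86, Add(-104, 5202, -1275)), Rational(1, 2)) = Pow(Add(86, 3823), Rational(1, 2)) = Pow(3909, Rational(1, 2)) ≈ 62.522)
Pow(Add(Y, Function('V')(153, 77)), Rational(1, 2)) = Pow(Add(Pow(3909, Rational(1, 2)), Add(77, Mul(149, 153))), Rational(1, 2)) = Pow(Add(Pow(3909, Rational(1, 2)), Add(77, 22797)), Rational(1, 2)) = Pow(Add(Pow(3909, Rational(1, 2)), 22874), Rational(1, 2)) = Pow(Add(22874, Pow(3909, Rational(1, 2))), Rational(1, 2))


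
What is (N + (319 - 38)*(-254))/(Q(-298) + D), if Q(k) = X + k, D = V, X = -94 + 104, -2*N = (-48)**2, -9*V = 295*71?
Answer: 652734/23537 ≈ 27.732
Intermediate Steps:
V = -20945/9 (V = -295*71/9 = -1/9*20945 = -20945/9 ≈ -2327.2)
N = -1152 (N = -1/2*(-48)**2 = -1/2*2304 = -1152)
X = 10
D = -20945/9 ≈ -2327.2
Q(k) = 10 + k
(N + (319 - 38)*(-254))/(Q(-298) + D) = (-1152 + (319 - 38)*(-254))/((10 - 298) - 20945/9) = (-1152 + 281*(-254))/(-288 - 20945/9) = (-1152 - 71374)/(-23537/9) = -72526*(-9/23537) = 652734/23537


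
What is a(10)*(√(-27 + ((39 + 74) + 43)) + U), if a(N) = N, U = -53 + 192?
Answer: 1390 + 10*√129 ≈ 1503.6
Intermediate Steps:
U = 139
a(10)*(√(-27 + ((39 + 74) + 43)) + U) = 10*(√(-27 + ((39 + 74) + 43)) + 139) = 10*(√(-27 + (113 + 43)) + 139) = 10*(√(-27 + 156) + 139) = 10*(√129 + 139) = 10*(139 + √129) = 1390 + 10*√129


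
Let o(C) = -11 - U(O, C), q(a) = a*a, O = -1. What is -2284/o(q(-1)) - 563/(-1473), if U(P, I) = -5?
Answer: 187095/491 ≈ 381.05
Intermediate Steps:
q(a) = a²
o(C) = -6 (o(C) = -11 - 1*(-5) = -11 + 5 = -6)
-2284/o(q(-1)) - 563/(-1473) = -2284/(-6) - 563/(-1473) = -2284*(-⅙) - 563*(-1/1473) = 1142/3 + 563/1473 = 187095/491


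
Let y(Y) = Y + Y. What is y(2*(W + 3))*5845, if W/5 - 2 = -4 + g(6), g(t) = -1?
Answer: -280560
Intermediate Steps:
W = -15 (W = 10 + 5*(-4 - 1) = 10 + 5*(-5) = 10 - 25 = -15)
y(Y) = 2*Y
y(2*(W + 3))*5845 = (2*(2*(-15 + 3)))*5845 = (2*(2*(-12)))*5845 = (2*(-24))*5845 = -48*5845 = -280560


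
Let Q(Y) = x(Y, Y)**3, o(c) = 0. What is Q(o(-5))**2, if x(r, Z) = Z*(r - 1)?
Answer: 0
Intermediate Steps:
x(r, Z) = Z*(-1 + r)
Q(Y) = Y**3*(-1 + Y)**3 (Q(Y) = (Y*(-1 + Y))**3 = Y**3*(-1 + Y)**3)
Q(o(-5))**2 = (0**3*(-1 + 0)**3)**2 = (0*(-1)**3)**2 = (0*(-1))**2 = 0**2 = 0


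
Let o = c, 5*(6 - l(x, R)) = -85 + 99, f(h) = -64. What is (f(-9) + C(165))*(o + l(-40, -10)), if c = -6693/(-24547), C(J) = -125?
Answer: -80555013/122735 ≈ -656.33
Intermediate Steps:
l(x, R) = 16/5 (l(x, R) = 6 - (-85 + 99)/5 = 6 - ⅕*14 = 6 - 14/5 = 16/5)
c = 6693/24547 (c = -6693*(-1/24547) = 6693/24547 ≈ 0.27266)
o = 6693/24547 ≈ 0.27266
(f(-9) + C(165))*(o + l(-40, -10)) = (-64 - 125)*(6693/24547 + 16/5) = -189*426217/122735 = -80555013/122735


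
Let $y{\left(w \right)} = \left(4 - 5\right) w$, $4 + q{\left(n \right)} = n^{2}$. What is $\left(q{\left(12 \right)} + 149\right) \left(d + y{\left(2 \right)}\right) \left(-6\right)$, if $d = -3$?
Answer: $8670$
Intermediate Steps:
$q{\left(n \right)} = -4 + n^{2}$
$y{\left(w \right)} = - w$
$\left(q{\left(12 \right)} + 149\right) \left(d + y{\left(2 \right)}\right) \left(-6\right) = \left(\left(-4 + 12^{2}\right) + 149\right) \left(-3 - 2\right) \left(-6\right) = \left(\left(-4 + 144\right) + 149\right) \left(-3 - 2\right) \left(-6\right) = \left(140 + 149\right) \left(\left(-5\right) \left(-6\right)\right) = 289 \cdot 30 = 8670$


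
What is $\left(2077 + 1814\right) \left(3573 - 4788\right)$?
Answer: $-4727565$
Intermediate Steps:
$\left(2077 + 1814\right) \left(3573 - 4788\right) = 3891 \left(-1215\right) = -4727565$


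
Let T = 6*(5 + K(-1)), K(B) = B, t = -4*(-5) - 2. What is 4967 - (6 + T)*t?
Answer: 4427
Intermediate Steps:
t = 18 (t = 20 - 2 = 18)
T = 24 (T = 6*(5 - 1) = 6*4 = 24)
4967 - (6 + T)*t = 4967 - (6 + 24)*18 = 4967 - 30*18 = 4967 - 1*540 = 4967 - 540 = 4427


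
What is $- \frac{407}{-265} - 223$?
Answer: $- \frac{58688}{265} \approx -221.46$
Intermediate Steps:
$- \frac{407}{-265} - 223 = \left(-407\right) \left(- \frac{1}{265}\right) - 223 = \frac{407}{265} - 223 = - \frac{58688}{265}$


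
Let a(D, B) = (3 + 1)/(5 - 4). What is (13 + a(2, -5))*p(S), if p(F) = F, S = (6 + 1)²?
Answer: 833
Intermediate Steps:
S = 49 (S = 7² = 49)
a(D, B) = 4 (a(D, B) = 4/1 = 4*1 = 4)
(13 + a(2, -5))*p(S) = (13 + 4)*49 = 17*49 = 833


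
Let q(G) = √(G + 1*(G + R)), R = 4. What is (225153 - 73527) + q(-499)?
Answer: 151626 + I*√994 ≈ 1.5163e+5 + 31.528*I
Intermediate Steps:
q(G) = √(4 + 2*G) (q(G) = √(G + 1*(G + 4)) = √(G + 1*(4 + G)) = √(G + (4 + G)) = √(4 + 2*G))
(225153 - 73527) + q(-499) = (225153 - 73527) + √(4 + 2*(-499)) = 151626 + √(4 - 998) = 151626 + √(-994) = 151626 + I*√994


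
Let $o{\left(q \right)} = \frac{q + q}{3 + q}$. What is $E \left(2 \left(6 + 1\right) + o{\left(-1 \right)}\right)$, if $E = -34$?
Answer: $-442$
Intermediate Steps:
$o{\left(q \right)} = \frac{2 q}{3 + q}$
$E \left(2 \left(6 + 1\right) + o{\left(-1 \right)}\right) = - 34 \left(2 \left(6 + 1\right) + 2 \left(-1\right) \frac{1}{3 - 1}\right) = - 34 \left(2 \cdot 7 + 2 \left(-1\right) \frac{1}{2}\right) = - 34 \left(14 + 2 \left(-1\right) \frac{1}{2}\right) = - 34 \left(14 - 1\right) = \left(-34\right) 13 = -442$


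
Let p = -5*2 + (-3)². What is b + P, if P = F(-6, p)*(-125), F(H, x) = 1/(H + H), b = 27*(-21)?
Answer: -6679/12 ≈ -556.58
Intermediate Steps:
b = -567
p = -1 (p = -10 + 9 = -1)
F(H, x) = 1/(2*H)
P = 125/12 (P = ((½)/(-6))*(-125) = ((½)*(-⅙))*(-125) = -1/12*(-125) = 125/12 ≈ 10.417)
b + P = -567 + 125/12 = -6679/12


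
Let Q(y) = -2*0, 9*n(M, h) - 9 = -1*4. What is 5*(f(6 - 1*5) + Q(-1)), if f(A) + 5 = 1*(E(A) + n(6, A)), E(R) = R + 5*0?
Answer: -155/9 ≈ -17.222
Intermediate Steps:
E(R) = R (E(R) = R + 0 = R)
n(M, h) = 5/9 (n(M, h) = 1 + (-1*4)/9 = 1 + (⅑)*(-4) = 1 - 4/9 = 5/9)
Q(y) = 0
f(A) = -40/9 + A (f(A) = -5 + 1*(A + 5/9) = -5 + 1*(5/9 + A) = -5 + (5/9 + A) = -40/9 + A)
5*(f(6 - 1*5) + Q(-1)) = 5*((-40/9 + (6 - 1*5)) + 0) = 5*((-40/9 + (6 - 5)) + 0) = 5*((-40/9 + 1) + 0) = 5*(-31/9 + 0) = 5*(-31/9) = -155/9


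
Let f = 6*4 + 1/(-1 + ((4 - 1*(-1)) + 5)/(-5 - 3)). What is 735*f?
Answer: 51940/3 ≈ 17313.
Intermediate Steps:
f = 212/9 (f = 24 + 1/(-1 + ((4 + 1) + 5)/(-8)) = 24 + 1/(-1 + (5 + 5)*(-1/8)) = 24 + 1/(-1 + 10*(-1/8)) = 24 + 1/(-1 - 5/4) = 24 + 1/(-9/4) = 24 - 4/9 = 212/9 ≈ 23.556)
735*f = 735*(212/9) = 51940/3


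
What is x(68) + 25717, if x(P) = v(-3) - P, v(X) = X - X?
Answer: 25649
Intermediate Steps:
v(X) = 0
x(P) = -P (x(P) = 0 - P = -P)
x(68) + 25717 = -1*68 + 25717 = -68 + 25717 = 25649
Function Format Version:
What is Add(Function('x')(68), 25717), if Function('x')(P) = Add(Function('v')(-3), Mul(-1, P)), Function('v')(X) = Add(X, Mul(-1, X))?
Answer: 25649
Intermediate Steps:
Function('v')(X) = 0
Function('x')(P) = Mul(-1, P) (Function('x')(P) = Add(0, Mul(-1, P)) = Mul(-1, P))
Add(Function('x')(68), 25717) = Add(Mul(-1, 68), 25717) = Add(-68, 25717) = 25649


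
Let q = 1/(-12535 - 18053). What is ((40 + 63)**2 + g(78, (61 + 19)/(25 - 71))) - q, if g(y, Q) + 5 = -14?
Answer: 323926921/30588 ≈ 10590.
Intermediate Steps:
q = -1/30588 (q = 1/(-30588) = -1/30588 ≈ -3.2693e-5)
g(y, Q) = -19 (g(y, Q) = -5 - 14 = -19)
((40 + 63)**2 + g(78, (61 + 19)/(25 - 71))) - q = ((40 + 63)**2 - 19) - 1*(-1/30588) = (103**2 - 19) + 1/30588 = (10609 - 19) + 1/30588 = 10590 + 1/30588 = 323926921/30588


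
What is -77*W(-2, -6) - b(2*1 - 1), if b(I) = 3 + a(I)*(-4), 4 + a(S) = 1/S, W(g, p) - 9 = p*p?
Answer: -3480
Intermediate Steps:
W(g, p) = 9 + p² (W(g, p) = 9 + p*p = 9 + p²)
a(S) = -4 + 1/S
b(I) = 19 - 4/I (b(I) = 3 + (-4 + 1/I)*(-4) = 3 + (16 - 4/I) = 19 - 4/I)
-77*W(-2, -6) - b(2*1 - 1) = -77*(9 + (-6)²) - (19 - 4/(2*1 - 1)) = -77*(9 + 36) - (19 - 4/(2 - 1)) = -77*45 - (19 - 4/1) = -3465 - (19 - 4*1) = -3465 - (19 - 4) = -3465 - 1*15 = -3465 - 15 = -3480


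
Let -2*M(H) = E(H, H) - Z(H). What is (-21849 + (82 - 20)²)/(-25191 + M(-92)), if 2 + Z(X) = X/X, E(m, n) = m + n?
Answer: 36010/50199 ≈ 0.71735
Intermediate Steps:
Z(X) = -1 (Z(X) = -2 + X/X = -2 + 1 = -1)
M(H) = -½ - H (M(H) = -((H + H) - 1*(-1))/2 = -(2*H + 1)/2 = -(1 + 2*H)/2 = -½ - H)
(-21849 + (82 - 20)²)/(-25191 + M(-92)) = (-21849 + (82 - 20)²)/(-25191 + (-½ - 1*(-92))) = (-21849 + 62²)/(-25191 + (-½ + 92)) = (-21849 + 3844)/(-25191 + 183/2) = -18005/(-50199/2) = -18005*(-2/50199) = 36010/50199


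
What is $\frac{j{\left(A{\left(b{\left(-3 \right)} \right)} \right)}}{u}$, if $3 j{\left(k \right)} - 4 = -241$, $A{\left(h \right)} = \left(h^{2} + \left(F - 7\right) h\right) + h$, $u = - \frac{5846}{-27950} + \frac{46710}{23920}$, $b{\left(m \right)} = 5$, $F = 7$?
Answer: $- \frac{203140600}{5559157} \approx -36.542$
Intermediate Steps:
$u = \frac{5559157}{2571400}$ ($u = \left(-5846\right) \left(- \frac{1}{27950}\right) + 46710 \cdot \frac{1}{23920} = \frac{2923}{13975} + \frac{4671}{2392} = \frac{5559157}{2571400} \approx 2.1619$)
$A{\left(h \right)} = h + h^{2}$ ($A{\left(h \right)} = \left(h^{2} + \left(7 - 7\right) h\right) + h = \left(h^{2} + 0 h\right) + h = \left(h^{2} + 0\right) + h = h^{2} + h = h + h^{2}$)
$j{\left(k \right)} = -79$ ($j{\left(k \right)} = \frac{4}{3} + \frac{1}{3} \left(-241\right) = \frac{4}{3} - \frac{241}{3} = -79$)
$\frac{j{\left(A{\left(b{\left(-3 \right)} \right)} \right)}}{u} = - \frac{79}{\frac{5559157}{2571400}} = \left(-79\right) \frac{2571400}{5559157} = - \frac{203140600}{5559157}$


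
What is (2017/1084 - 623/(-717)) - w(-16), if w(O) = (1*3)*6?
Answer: -11868583/777228 ≈ -15.270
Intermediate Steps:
w(O) = 18 (w(O) = 3*6 = 18)
(2017/1084 - 623/(-717)) - w(-16) = (2017/1084 - 623/(-717)) - 1*18 = (2017*(1/1084) - 623*(-1/717)) - 18 = (2017/1084 + 623/717) - 18 = 2121521/777228 - 18 = -11868583/777228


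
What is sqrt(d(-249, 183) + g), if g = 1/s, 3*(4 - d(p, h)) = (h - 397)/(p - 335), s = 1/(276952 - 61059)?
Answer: sqrt(41418520635)/438 ≈ 464.65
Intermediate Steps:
s = 1/215893 ≈ 4.6319e-6
d(p, h) = 4 - (-397 + h)/(3*(-335 + p)) (d(p, h) = 4 - (h - 397)/(3*(p - 335)) = 4 - (-397 + h)/(3*(-335 + p)))
g = 215893 (g = 1/(1/215893) = 215893)
sqrt(d(-249, 183) + g) = sqrt((-3623 - 1*183 + 12*(-249))/(3*(-335 - 249)) + 215893) = sqrt((1/3)*(-3623 - 183 - 2988)/(-584) + 215893) = sqrt((1/3)*(-1/584)*(-6794) + 215893) = sqrt(3397/876 + 215893) = sqrt(189125665/876) = sqrt(41418520635)/438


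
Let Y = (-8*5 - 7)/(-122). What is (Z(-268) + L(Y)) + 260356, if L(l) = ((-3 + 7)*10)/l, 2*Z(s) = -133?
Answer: 24476973/94 ≈ 2.6039e+5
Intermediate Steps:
Z(s) = -133/2 (Z(s) = (½)*(-133) = -133/2)
Y = 47/122 (Y = (-40 - 7)*(-1/122) = -47*(-1/122) = 47/122 ≈ 0.38525)
L(l) = 40/l (L(l) = (4*10)/l = 40/l)
(Z(-268) + L(Y)) + 260356 = (-133/2 + 40/(47/122)) + 260356 = (-133/2 + 40*(122/47)) + 260356 = (-133/2 + 4880/47) + 260356 = 3509/94 + 260356 = 24476973/94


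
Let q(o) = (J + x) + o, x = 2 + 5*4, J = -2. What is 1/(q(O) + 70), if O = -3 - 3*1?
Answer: 1/84 ≈ 0.011905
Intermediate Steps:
x = 22 (x = 2 + 20 = 22)
O = -6 (O = -3 - 3 = -6)
q(o) = 20 + o (q(o) = (-2 + 22) + o = 20 + o)
1/(q(O) + 70) = 1/((20 - 6) + 70) = 1/(14 + 70) = 1/84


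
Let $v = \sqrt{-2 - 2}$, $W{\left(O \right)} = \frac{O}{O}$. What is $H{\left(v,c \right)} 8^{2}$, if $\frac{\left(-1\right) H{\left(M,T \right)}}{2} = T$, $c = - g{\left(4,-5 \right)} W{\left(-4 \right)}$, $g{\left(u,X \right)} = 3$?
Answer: $384$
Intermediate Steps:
$W{\left(O \right)} = 1$
$c = -3$ ($c = \left(-1\right) 3 \cdot 1 = \left(-3\right) 1 = -3$)
$v = 2 i$ ($v = \sqrt{-4} = 2 i \approx 2.0 i$)
$H{\left(M,T \right)} = - 2 T$
$H{\left(v,c \right)} 8^{2} = \left(-2\right) \left(-3\right) 8^{2} = 6 \cdot 64 = 384$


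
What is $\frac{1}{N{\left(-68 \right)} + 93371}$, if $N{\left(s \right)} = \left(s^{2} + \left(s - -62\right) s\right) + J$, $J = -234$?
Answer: $\frac{1}{98169} \approx 1.0187 \cdot 10^{-5}$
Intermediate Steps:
$N{\left(s \right)} = -234 + s^{2} + s \left(62 + s\right)$ ($N{\left(s \right)} = \left(s^{2} + \left(s - -62\right) s\right) - 234 = \left(s^{2} + \left(s + 62\right) s\right) - 234 = \left(s^{2} + \left(62 + s\right) s\right) - 234 = \left(s^{2} + s \left(62 + s\right)\right) - 234 = -234 + s^{2} + s \left(62 + s\right)$)
$\frac{1}{N{\left(-68 \right)} + 93371} = \frac{1}{\left(-234 + 2 \left(-68\right)^{2} + 62 \left(-68\right)\right) + 93371} = \frac{1}{\left(-234 + 2 \cdot 4624 - 4216\right) + 93371} = \frac{1}{\left(-234 + 9248 - 4216\right) + 93371} = \frac{1}{4798 + 93371} = \frac{1}{98169}$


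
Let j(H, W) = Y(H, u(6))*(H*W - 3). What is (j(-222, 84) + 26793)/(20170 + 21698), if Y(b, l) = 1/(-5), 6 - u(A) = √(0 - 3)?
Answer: 12718/17445 ≈ 0.72903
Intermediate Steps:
u(A) = 6 - I*√3 (u(A) = 6 - √(0 - 3) = 6 - √(-3) = 6 - I*√3)
Y(b, l) = -⅕
j(H, W) = ⅗ - H*W/5 (j(H, W) = -(H*W - 3)/5 = -(-3 + H*W)/5 = ⅗ - H*W/5)
(j(-222, 84) + 26793)/(20170 + 21698) = ((⅗ - ⅕*(-222)*84) + 26793)/(20170 + 21698) = ((⅗ + 18648/5) + 26793)/41868 = (18651/5 + 26793)*(1/41868) = (152616/5)*(1/41868) = 12718/17445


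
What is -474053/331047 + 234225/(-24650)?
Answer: -3568995601/326412342 ≈ -10.934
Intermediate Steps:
-474053/331047 + 234225/(-24650) = -474053*1/331047 + 234225*(-1/24650) = -474053/331047 - 9369/986 = -3568995601/326412342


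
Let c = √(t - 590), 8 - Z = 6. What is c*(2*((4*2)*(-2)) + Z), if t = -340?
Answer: -30*I*√930 ≈ -914.88*I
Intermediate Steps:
Z = 2 (Z = 8 - 1*6 = 8 - 6 = 2)
c = I*√930 (c = √(-340 - 590) = √(-930) = I*√930 ≈ 30.496*I)
c*(2*((4*2)*(-2)) + Z) = (I*√930)*(2*((4*2)*(-2)) + 2) = (I*√930)*(2*(8*(-2)) + 2) = (I*√930)*(2*(-16) + 2) = (I*√930)*(-32 + 2) = (I*√930)*(-30) = -30*I*√930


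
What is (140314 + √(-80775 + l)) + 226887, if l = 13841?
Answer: 367201 + 7*I*√1366 ≈ 3.672e+5 + 258.72*I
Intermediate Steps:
(140314 + √(-80775 + l)) + 226887 = (140314 + √(-80775 + 13841)) + 226887 = (140314 + √(-66934)) + 226887 = (140314 + 7*I*√1366) + 226887 = 367201 + 7*I*√1366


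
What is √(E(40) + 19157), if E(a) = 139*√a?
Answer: √(19157 + 278*√10) ≈ 141.55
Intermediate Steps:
√(E(40) + 19157) = √(139*√40 + 19157) = √(139*(2*√10) + 19157) = √(278*√10 + 19157) = √(19157 + 278*√10)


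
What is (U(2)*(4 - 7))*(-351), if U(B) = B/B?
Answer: 1053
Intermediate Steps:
U(B) = 1
(U(2)*(4 - 7))*(-351) = (1*(4 - 7))*(-351) = (1*(-3))*(-351) = -3*(-351) = 1053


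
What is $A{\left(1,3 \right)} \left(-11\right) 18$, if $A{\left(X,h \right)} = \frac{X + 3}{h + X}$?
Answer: $-198$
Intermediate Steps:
$A{\left(X,h \right)} = \frac{3 + X}{X + h}$
$A{\left(1,3 \right)} \left(-11\right) 18 = \frac{3 + 1}{1 + 3} \left(-11\right) 18 = \frac{1}{4} \cdot 4 \left(-11\right) 18 = 1 \left(-11\right) 18 = \left(-11\right) 18 = -198$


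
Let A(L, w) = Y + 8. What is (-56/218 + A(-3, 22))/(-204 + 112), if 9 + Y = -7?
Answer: 225/2507 ≈ 0.089749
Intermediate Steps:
Y = -16 (Y = -9 - 7 = -16)
A(L, w) = -8 (A(L, w) = -16 + 8 = -8)
(-56/218 + A(-3, 22))/(-204 + 112) = (-56/218 - 8)/(-204 + 112) = (-56*1/218 - 8)/(-92) = (-28/109 - 8)*(-1/92) = -900/109*(-1/92) = 225/2507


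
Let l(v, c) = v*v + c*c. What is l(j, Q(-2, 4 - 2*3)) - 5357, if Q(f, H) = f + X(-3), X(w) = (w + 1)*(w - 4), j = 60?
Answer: -1613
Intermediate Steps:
X(w) = (1 + w)*(-4 + w)
Q(f, H) = 14 + f (Q(f, H) = f + (-4 + (-3)**2 - 3*(-3)) = f + (-4 + 9 + 9) = f + 14 = 14 + f)
l(v, c) = c**2 + v**2 (l(v, c) = v**2 + c**2 = c**2 + v**2)
l(j, Q(-2, 4 - 2*3)) - 5357 = ((14 - 2)**2 + 60**2) - 5357 = (12**2 + 3600) - 5357 = (144 + 3600) - 5357 = 3744 - 5357 = -1613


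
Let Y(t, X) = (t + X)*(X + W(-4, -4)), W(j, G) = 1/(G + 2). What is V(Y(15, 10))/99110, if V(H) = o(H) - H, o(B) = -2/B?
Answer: -225633/94154500 ≈ -0.0023964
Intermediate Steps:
W(j, G) = 1/(2 + G)
Y(t, X) = (-1/2 + X)*(X + t) (Y(t, X) = (t + X)*(X + 1/(2 - 4)) = (X + t)*(X + 1/(-2)) = (X + t)*(X - 1/2) = (X + t)*(-1/2 + X) = (-1/2 + X)*(X + t))
V(H) = -H - 2/H (V(H) = -2/H - H = -H - 2/H)
V(Y(15, 10))/99110 = (-(10**2 - 1/2*10 - 1/2*15 + 10*15) - 2/(10**2 - 1/2*10 - 1/2*15 + 10*15))/99110 = (-(100 - 5 - 15/2 + 150) - 2/(100 - 5 - 15/2 + 150))*(1/99110) = (-1*475/2 - 2/475/2)*(1/99110) = (-475/2 - 2*2/475)*(1/99110) = (-475/2 - 4/475)*(1/99110) = -225633/950*1/99110 = -225633/94154500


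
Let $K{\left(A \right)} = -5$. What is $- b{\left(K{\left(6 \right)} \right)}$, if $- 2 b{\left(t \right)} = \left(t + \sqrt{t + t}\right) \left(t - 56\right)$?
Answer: $\frac{305}{2} - \frac{61 i \sqrt{10}}{2} \approx 152.5 - 96.449 i$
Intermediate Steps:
$b{\left(t \right)} = - \frac{\left(-56 + t\right) \left(t + \sqrt{2} \sqrt{t}\right)}{2}$ ($b{\left(t \right)} = - \frac{\left(t + \sqrt{t + t}\right) \left(t - 56\right)}{2} = - \frac{\left(t + \sqrt{2 t}\right) \left(-56 + t\right)}{2} = - \frac{\left(t + \sqrt{2} \sqrt{t}\right) \left(-56 + t\right)}{2} = - \frac{\left(-56 + t\right) \left(t + \sqrt{2} \sqrt{t}\right)}{2}$)
$- b{\left(K{\left(6 \right)} \right)} = - (28 \left(-5\right) - \frac{\left(-5\right)^{2}}{2} + 28 \sqrt{2} \sqrt{-5} - \frac{\sqrt{2} \left(-5\right)^{\frac{3}{2}}}{2}) = - (-140 - \frac{25}{2} + 28 \sqrt{2} i \sqrt{5} - \frac{\sqrt{2} \left(- 5 i \sqrt{5}\right)}{2}) = - (-140 - \frac{25}{2} + 28 i \sqrt{10} + \frac{5 i \sqrt{10}}{2}) = - (- \frac{305}{2} + \frac{61 i \sqrt{10}}{2}) = \frac{305}{2} - \frac{61 i \sqrt{10}}{2}$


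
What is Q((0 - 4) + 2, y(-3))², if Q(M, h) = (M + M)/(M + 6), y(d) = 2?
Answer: 1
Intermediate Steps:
Q(M, h) = 2*M/(6 + M) (Q(M, h) = (2*M)/(6 + M) = 2*M/(6 + M))
Q((0 - 4) + 2, y(-3))² = (2*((0 - 4) + 2)/(6 + ((0 - 4) + 2)))² = (2*(-4 + 2)/(6 + (-4 + 2)))² = (2*(-2)/(6 - 2))² = (2*(-2)/4)² = (2*(-2)*(¼))² = (-1)² = 1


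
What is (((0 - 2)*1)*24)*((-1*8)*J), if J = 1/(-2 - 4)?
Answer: -64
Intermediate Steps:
J = -1/6 (J = 1/(-6) = -1/6 ≈ -0.16667)
(((0 - 2)*1)*24)*((-1*8)*J) = (((0 - 2)*1)*24)*(-1*8*(-1/6)) = (-2*1*24)*(-8*(-1/6)) = -2*24*(4/3) = -48*4/3 = -64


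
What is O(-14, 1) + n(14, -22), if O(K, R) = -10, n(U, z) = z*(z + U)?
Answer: 166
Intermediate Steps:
n(U, z) = z*(U + z)
O(-14, 1) + n(14, -22) = -10 - 22*(14 - 22) = -10 - 22*(-8) = -10 + 176 = 166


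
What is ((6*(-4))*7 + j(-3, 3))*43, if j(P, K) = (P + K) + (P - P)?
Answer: -7224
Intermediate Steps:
j(P, K) = K + P (j(P, K) = (K + P) + 0 = K + P)
((6*(-4))*7 + j(-3, 3))*43 = ((6*(-4))*7 + (3 - 3))*43 = (-24*7 + 0)*43 = (-168 + 0)*43 = -168*43 = -7224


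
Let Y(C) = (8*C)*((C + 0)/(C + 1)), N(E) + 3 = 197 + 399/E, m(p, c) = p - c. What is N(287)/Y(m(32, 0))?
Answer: 264363/335872 ≈ 0.78709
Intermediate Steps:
N(E) = 194 + 399/E (N(E) = -3 + (197 + 399/E) = 194 + 399/E)
Y(C) = 8*C²/(1 + C) (Y(C) = (8*C)*(C/(1 + C)) = 8*C²/(1 + C))
N(287)/Y(m(32, 0)) = (194 + 399/287)/((8*(32 - 1*0)²/(1 + (32 - 1*0)))) = (194 + 399*(1/287))/((8*(32 + 0)²/(1 + (32 + 0)))) = (194 + 57/41)/((8*32²/(1 + 32))) = 8011/(41*((8*1024/33))) = 8011/(41*((8*1024*(1/33)))) = 8011/(41*(8192/33)) = (8011/41)*(33/8192) = 264363/335872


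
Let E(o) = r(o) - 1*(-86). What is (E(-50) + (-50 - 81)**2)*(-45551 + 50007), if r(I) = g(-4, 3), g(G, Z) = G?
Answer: 76834808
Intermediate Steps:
r(I) = -4
E(o) = 82 (E(o) = -4 - 1*(-86) = -4 + 86 = 82)
(E(-50) + (-50 - 81)**2)*(-45551 + 50007) = (82 + (-50 - 81)**2)*(-45551 + 50007) = (82 + (-131)**2)*4456 = (82 + 17161)*4456 = 17243*4456 = 76834808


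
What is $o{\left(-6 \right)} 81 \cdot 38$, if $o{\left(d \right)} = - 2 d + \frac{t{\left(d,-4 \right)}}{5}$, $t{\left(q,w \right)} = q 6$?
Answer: $\frac{73872}{5} \approx 14774.0$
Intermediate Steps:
$t{\left(q,w \right)} = 6 q$
$o{\left(d \right)} = - \frac{4 d}{5}$ ($o{\left(d \right)} = - 2 d + \frac{6 d}{5} = - \frac{4 d}{5}$)
$o{\left(-6 \right)} 81 \cdot 38 = \left(- \frac{4}{5}\right) \left(-6\right) 81 \cdot 38 = \frac{24}{5} \cdot 81 \cdot 38 = \frac{1944}{5} \cdot 38 = \frac{73872}{5}$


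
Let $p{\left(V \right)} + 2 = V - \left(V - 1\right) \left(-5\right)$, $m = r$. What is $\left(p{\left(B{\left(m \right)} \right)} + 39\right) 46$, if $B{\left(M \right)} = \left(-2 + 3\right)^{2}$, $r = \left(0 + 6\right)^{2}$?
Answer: $1748$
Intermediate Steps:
$r = 36$ ($r = 6^{2} = 36$)
$m = 36$
$B{\left(M \right)} = 1$ ($B{\left(M \right)} = 1^{2} = 1$)
$p{\left(V \right)} = -7 + 6 V$ ($p{\left(V \right)} = -2 + \left(V - \left(V - 1\right) \left(-5\right)\right) = -2 + \left(V - \left(-1 + V\right) \left(-5\right)\right) = -2 + \left(V - \left(5 - 5 V\right)\right) = -2 + \left(V + \left(-5 + 5 V\right)\right) = -2 + \left(-5 + 6 V\right) = -7 + 6 V$)
$\left(p{\left(B{\left(m \right)} \right)} + 39\right) 46 = \left(\left(-7 + 6 \cdot 1\right) + 39\right) 46 = \left(\left(-7 + 6\right) + 39\right) 46 = \left(-1 + 39\right) 46 = 38 \cdot 46 = 1748$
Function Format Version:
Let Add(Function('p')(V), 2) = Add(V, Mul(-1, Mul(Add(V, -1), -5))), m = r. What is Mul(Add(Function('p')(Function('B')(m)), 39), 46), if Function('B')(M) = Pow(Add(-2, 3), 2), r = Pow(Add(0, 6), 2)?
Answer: 1748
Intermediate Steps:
r = 36 (r = Pow(6, 2) = 36)
m = 36
Function('B')(M) = 1 (Function('B')(M) = Pow(1, 2) = 1)
Function('p')(V) = Add(-7, Mul(6, V)) (Function('p')(V) = Add(-2, Add(V, Mul(-1, Mul(Add(V, -1), -5)))) = Add(-2, Add(V, Mul(-1, Mul(Add(-1, V), -5)))) = Add(-2, Add(V, Mul(-1, Add(5, Mul(-5, V))))) = Add(-2, Add(V, Add(-5, Mul(5, V)))) = Add(-2, Add(-5, Mul(6, V))) = Add(-7, Mul(6, V)))
Mul(Add(Function('p')(Function('B')(m)), 39), 46) = Mul(Add(Add(-7, Mul(6, 1)), 39), 46) = Mul(Add(Add(-7, 6), 39), 46) = Mul(Add(-1, 39), 46) = Mul(38, 46) = 1748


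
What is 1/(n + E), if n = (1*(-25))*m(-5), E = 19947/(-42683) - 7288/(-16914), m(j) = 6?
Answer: -360970131/54158674577 ≈ -0.0066651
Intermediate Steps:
E = -13154927/360970131 (E = 19947*(-1/42683) - 7288*(-1/16914) = -19947/42683 + 3644/8457 = -13154927/360970131 ≈ -0.036443)
n = -150 (n = (1*(-25))*6 = -25*6 = -150)
1/(n + E) = 1/(-150 - 13154927/360970131) = 1/(-54158674577/360970131) = -360970131/54158674577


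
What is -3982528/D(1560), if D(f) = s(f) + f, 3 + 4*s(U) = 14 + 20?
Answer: -15930112/6271 ≈ -2540.3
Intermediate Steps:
s(U) = 31/4 (s(U) = -¾ + (14 + 20)/4 = -¾ + (¼)*34 = -¾ + 17/2 = 31/4)
D(f) = 31/4 + f
-3982528/D(1560) = -3982528/(31/4 + 1560) = -3982528/6271/4 = -3982528*4/6271 = -15930112/6271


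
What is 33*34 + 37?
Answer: 1159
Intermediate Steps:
33*34 + 37 = 1122 + 37 = 1159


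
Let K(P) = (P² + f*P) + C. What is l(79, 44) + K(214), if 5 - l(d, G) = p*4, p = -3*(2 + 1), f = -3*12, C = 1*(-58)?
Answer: 38075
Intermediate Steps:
C = -58
f = -36
p = -9 (p = -3*3 = -9)
K(P) = -58 + P² - 36*P (K(P) = (P² - 36*P) - 58 = -58 + P² - 36*P)
l(d, G) = 41 (l(d, G) = 5 - (-9)*4 = 5 - 1*(-36) = 5 + 36 = 41)
l(79, 44) + K(214) = 41 + (-58 + 214² - 36*214) = 41 + (-58 + 45796 - 7704) = 41 + 38034 = 38075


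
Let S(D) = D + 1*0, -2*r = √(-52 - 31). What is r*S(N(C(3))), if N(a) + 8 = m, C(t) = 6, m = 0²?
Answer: 4*I*√83 ≈ 36.442*I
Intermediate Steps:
m = 0
N(a) = -8 (N(a) = -8 + 0 = -8)
r = -I*√83/2 (r = -√(-52 - 31)/2 = -I*√83/2 ≈ -4.5552*I)
S(D) = D (S(D) = D + 0 = D)
r*S(N(C(3))) = -I*√83/2*(-8) = 4*I*√83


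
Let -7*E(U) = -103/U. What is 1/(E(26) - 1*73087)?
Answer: -182/13301731 ≈ -1.3682e-5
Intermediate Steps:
E(U) = 103/(7*U) (E(U) = -(-103)/(7*U) = 103/(7*U))
1/(E(26) - 1*73087) = 1/((103/7)/26 - 1*73087) = 1/((103/7)*(1/26) - 73087) = 1/(103/182 - 73087) = 1/(-13301731/182) = -182/13301731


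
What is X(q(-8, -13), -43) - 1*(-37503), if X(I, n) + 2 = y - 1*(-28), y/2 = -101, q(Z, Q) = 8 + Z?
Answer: 37327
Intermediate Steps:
y = -202 (y = 2*(-101) = -202)
X(I, n) = -176 (X(I, n) = -2 + (-202 - 1*(-28)) = -2 + (-202 + 28) = -2 - 174 = -176)
X(q(-8, -13), -43) - 1*(-37503) = -176 - 1*(-37503) = -176 + 37503 = 37327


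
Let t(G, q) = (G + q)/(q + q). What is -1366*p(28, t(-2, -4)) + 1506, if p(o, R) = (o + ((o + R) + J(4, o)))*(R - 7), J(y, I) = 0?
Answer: 3888073/8 ≈ 4.8601e+5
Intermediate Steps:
t(G, q) = (G + q)/(2*q) (t(G, q) = (G + q)/((2*q)) = (G + q)*(1/(2*q)) = (G + q)/(2*q))
p(o, R) = (-7 + R)*(R + 2*o) (p(o, R) = (o + ((o + R) + 0))*(R - 7) = (o + ((R + o) + 0))*(-7 + R) = (o + (R + o))*(-7 + R) = (R + 2*o)*(-7 + R) = (-7 + R)*(R + 2*o))
-1366*p(28, t(-2, -4)) + 1506 = -1366*(((1/2)*(-2 - 4)/(-4))**2 - 14*28 - 7*(-2 - 4)/(2*(-4)) + 2*((1/2)*(-2 - 4)/(-4))*28) + 1506 = -1366*(((1/2)*(-1/4)*(-6))**2 - 392 - 7*(-1)*(-6)/(2*4) + 2*((1/2)*(-1/4)*(-6))*28) + 1506 = -1366*((3/4)**2 - 392 - 7*3/4 + 2*(3/4)*28) + 1506 = -1366*(9/16 - 392 - 21/4 + 42) + 1506 = -1366*(-5675/16) + 1506 = 3876025/8 + 1506 = 3888073/8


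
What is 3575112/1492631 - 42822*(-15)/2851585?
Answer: 2230699484550/851272834027 ≈ 2.6204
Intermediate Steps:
3575112/1492631 - 42822*(-15)/2851585 = 3575112*(1/1492631) + 642330*(1/2851585) = 3575112/1492631 + 128466/570317 = 2230699484550/851272834027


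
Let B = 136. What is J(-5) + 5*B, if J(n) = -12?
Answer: 668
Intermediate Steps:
J(-5) + 5*B = -12 + 5*136 = -12 + 680 = 668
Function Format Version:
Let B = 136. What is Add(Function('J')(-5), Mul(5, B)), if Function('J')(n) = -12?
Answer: 668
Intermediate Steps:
Add(Function('J')(-5), Mul(5, B)) = Add(-12, Mul(5, 136)) = Add(-12, 680) = 668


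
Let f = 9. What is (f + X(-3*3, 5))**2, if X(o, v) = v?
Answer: 196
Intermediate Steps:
(f + X(-3*3, 5))**2 = (9 + 5)**2 = 14**2 = 196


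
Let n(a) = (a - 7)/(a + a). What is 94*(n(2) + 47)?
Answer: 8601/2 ≈ 4300.5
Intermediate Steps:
n(a) = (-7 + a)/(2*a) (n(a) = (-7 + a)/((2*a)) = (-7 + a)*(1/(2*a)) = (-7 + a)/(2*a))
94*(n(2) + 47) = 94*((1/2)*(-7 + 2)/2 + 47) = 94*((1/2)*(1/2)*(-5) + 47) = 94*(-5/4 + 47) = 94*(183/4) = 8601/2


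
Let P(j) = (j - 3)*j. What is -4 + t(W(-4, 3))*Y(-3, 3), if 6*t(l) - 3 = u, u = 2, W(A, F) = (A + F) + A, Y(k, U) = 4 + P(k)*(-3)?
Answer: -137/3 ≈ -45.667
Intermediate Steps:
P(j) = j*(-3 + j) (P(j) = (-3 + j)*j = j*(-3 + j))
Y(k, U) = 4 - 3*k*(-3 + k) (Y(k, U) = 4 + (k*(-3 + k))*(-3) = 4 - 3*k*(-3 + k))
W(A, F) = F + 2*A
t(l) = 5/6 (t(l) = 1/2 + (1/6)*2 = 1/2 + 1/3 = 5/6)
-4 + t(W(-4, 3))*Y(-3, 3) = -4 + 5*(4 - 3*(-3)*(-3 - 3))/6 = -4 + 5*(4 - 3*(-3)*(-6))/6 = -4 + 5*(4 - 54)/6 = -4 + (5/6)*(-50) = -4 - 125/3 = -137/3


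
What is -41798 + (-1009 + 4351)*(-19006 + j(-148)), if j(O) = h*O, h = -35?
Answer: -46248290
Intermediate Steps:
j(O) = -35*O
-41798 + (-1009 + 4351)*(-19006 + j(-148)) = -41798 + (-1009 + 4351)*(-19006 - 35*(-148)) = -41798 + 3342*(-19006 + 5180) = -41798 + 3342*(-13826) = -41798 - 46206492 = -46248290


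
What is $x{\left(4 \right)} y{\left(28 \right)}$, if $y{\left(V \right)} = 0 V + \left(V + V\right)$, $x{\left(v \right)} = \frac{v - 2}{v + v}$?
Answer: $14$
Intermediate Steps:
$x{\left(v \right)} = \frac{-2 + v}{2 v}$
$y{\left(V \right)} = 2 V$ ($y{\left(V \right)} = 0 + 2 V = 2 V$)
$x{\left(4 \right)} y{\left(28 \right)} = \frac{-2 + 4}{2 \cdot 4} \cdot 2 \cdot 28 = \frac{1}{2} \cdot \frac{1}{4} \cdot 2 \cdot 56 = \frac{1}{4} \cdot 56 = 14$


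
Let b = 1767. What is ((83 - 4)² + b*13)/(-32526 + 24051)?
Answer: -29212/8475 ≈ -3.4468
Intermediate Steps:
((83 - 4)² + b*13)/(-32526 + 24051) = ((83 - 4)² + 1767*13)/(-32526 + 24051) = (79² + 22971)/(-8475) = (6241 + 22971)*(-1/8475) = 29212*(-1/8475) = -29212/8475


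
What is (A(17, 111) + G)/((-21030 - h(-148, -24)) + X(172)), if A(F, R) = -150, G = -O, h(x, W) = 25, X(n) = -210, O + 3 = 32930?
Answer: 33077/21265 ≈ 1.5555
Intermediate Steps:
O = 32927 (O = -3 + 32930 = 32927)
G = -32927 (G = -1*32927 = -32927)
(A(17, 111) + G)/((-21030 - h(-148, -24)) + X(172)) = (-150 - 32927)/((-21030 - 1*25) - 210) = -33077/((-21030 - 25) - 210) = -33077/(-21055 - 210) = -33077/(-21265) = -33077*(-1/21265) = 33077/21265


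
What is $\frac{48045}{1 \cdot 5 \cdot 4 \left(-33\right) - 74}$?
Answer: $- \frac{48045}{734} \approx -65.456$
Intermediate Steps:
$\frac{48045}{1 \cdot 5 \cdot 4 \left(-33\right) - 74} = \frac{48045}{1 \cdot 20 \left(-33\right) - 74} = \frac{48045}{20 \left(-33\right) - 74} = \frac{48045}{-660 - 74} = \frac{48045}{-734} = 48045 \left(- \frac{1}{734}\right) = - \frac{48045}{734}$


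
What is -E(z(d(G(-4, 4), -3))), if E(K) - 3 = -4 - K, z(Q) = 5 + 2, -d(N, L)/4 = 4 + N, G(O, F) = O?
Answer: 8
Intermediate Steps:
d(N, L) = -16 - 4*N (d(N, L) = -4*(4 + N) = -16 - 4*N)
z(Q) = 7
E(K) = -1 - K (E(K) = 3 + (-4 - K) = -1 - K)
-E(z(d(G(-4, 4), -3))) = -(-1 - 1*7) = -(-1 - 7) = -1*(-8) = 8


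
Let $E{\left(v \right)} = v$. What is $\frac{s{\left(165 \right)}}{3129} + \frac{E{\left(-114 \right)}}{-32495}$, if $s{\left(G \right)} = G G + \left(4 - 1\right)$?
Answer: $\frac{295043522}{33892285} \approx 8.7053$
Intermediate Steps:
$s{\left(G \right)} = 3 + G^{2}$ ($s{\left(G \right)} = G^{2} + \left(4 - 1\right) = G^{2} + 3 = 3 + G^{2}$)
$\frac{s{\left(165 \right)}}{3129} + \frac{E{\left(-114 \right)}}{-32495} = \frac{3 + 165^{2}}{3129} - \frac{114}{-32495} = \left(3 + 27225\right) \frac{1}{3129} - - \frac{114}{32495} = 27228 \cdot \frac{1}{3129} + \frac{114}{32495} = \frac{9076}{1043} + \frac{114}{32495} = \frac{295043522}{33892285}$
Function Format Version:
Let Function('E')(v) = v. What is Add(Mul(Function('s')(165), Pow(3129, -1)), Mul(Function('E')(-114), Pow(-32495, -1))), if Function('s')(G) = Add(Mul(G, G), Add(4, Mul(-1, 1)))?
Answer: Rational(295043522, 33892285) ≈ 8.7053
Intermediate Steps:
Function('s')(G) = Add(3, Pow(G, 2)) (Function('s')(G) = Add(Pow(G, 2), Add(4, -1)) = Add(Pow(G, 2), 3) = Add(3, Pow(G, 2)))
Add(Mul(Function('s')(165), Pow(3129, -1)), Mul(Function('E')(-114), Pow(-32495, -1))) = Add(Mul(Add(3, Pow(165, 2)), Pow(3129, -1)), Mul(-114, Pow(-32495, -1))) = Add(Mul(Add(3, 27225), Rational(1, 3129)), Mul(-114, Rational(-1, 32495))) = Add(Mul(27228, Rational(1, 3129)), Rational(114, 32495)) = Add(Rational(9076, 1043), Rational(114, 32495)) = Rational(295043522, 33892285)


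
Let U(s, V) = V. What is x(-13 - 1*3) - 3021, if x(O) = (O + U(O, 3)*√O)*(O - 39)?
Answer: -2141 - 660*I ≈ -2141.0 - 660.0*I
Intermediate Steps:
x(O) = (-39 + O)*(O + 3*√O) (x(O) = (O + 3*√O)*(O - 39) = (O + 3*√O)*(-39 + O) = (-39 + O)*(O + 3*√O))
x(-13 - 1*3) - 3021 = ((-13 - 1*3)² - 117*√(-13 - 1*3) - 39*(-13 - 1*3) + 3*(-13 - 1*3)^(3/2)) - 3021 = ((-13 - 3)² - 117*√(-13 - 3) - 39*(-13 - 3) + 3*(-13 - 3)^(3/2)) - 3021 = ((-16)² - 468*I - 39*(-16) + 3*(-16)^(3/2)) - 3021 = (256 - 468*I + 624 + 3*(-64*I)) - 3021 = (256 - 468*I + 624 - 192*I) - 3021 = (880 - 660*I) - 3021 = -2141 - 660*I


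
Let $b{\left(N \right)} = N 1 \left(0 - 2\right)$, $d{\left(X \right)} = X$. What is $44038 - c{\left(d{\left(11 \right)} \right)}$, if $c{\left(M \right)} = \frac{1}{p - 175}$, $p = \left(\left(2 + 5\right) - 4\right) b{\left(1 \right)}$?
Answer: $\frac{7970879}{181} \approx 44038.0$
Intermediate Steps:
$b{\left(N \right)} = - 2 N$ ($b{\left(N \right)} = N \left(-2\right) = - 2 N$)
$p = -6$ ($p = \left(\left(2 + 5\right) - 4\right) \left(\left(-2\right) 1\right) = \left(7 - 4\right) \left(-2\right) = 3 \left(-2\right) = -6$)
$c{\left(M \right)} = - \frac{1}{181}$ ($c{\left(M \right)} = \frac{1}{-6 - 175} = \frac{1}{-181} = - \frac{1}{181}$)
$44038 - c{\left(d{\left(11 \right)} \right)} = 44038 - - \frac{1}{181} = 44038 + \frac{1}{181} = \frac{7970879}{181}$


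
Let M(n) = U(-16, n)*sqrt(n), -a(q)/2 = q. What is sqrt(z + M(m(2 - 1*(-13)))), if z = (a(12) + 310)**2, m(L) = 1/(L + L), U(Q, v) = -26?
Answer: sqrt(18404100 - 195*sqrt(30))/15 ≈ 285.99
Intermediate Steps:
a(q) = -2*q
m(L) = 1/(2*L)
M(n) = -26*sqrt(n)
z = 81796 (z = (-2*12 + 310)**2 = (-24 + 310)**2 = 286**2 = 81796)
sqrt(z + M(m(2 - 1*(-13)))) = sqrt(81796 - 26*sqrt(2)/(2*sqrt(2 - 1*(-13)))) = sqrt(81796 - 26*sqrt(2)/(2*sqrt(2 + 13))) = sqrt(81796 - 26*sqrt(30)/30) = sqrt(81796 - 13*sqrt(30)/15)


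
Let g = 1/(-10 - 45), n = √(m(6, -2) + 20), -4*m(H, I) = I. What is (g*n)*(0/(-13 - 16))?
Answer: 0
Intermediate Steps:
m(H, I) = -I/4
n = √82/2 (n = √(-¼*(-2) + 20) = √(½ + 20) = √(41/2) = √82/2 ≈ 4.5277)
g = -1/55 (g = 1/(-55) = -1/55 ≈ -0.018182)
(g*n)*(0/(-13 - 16)) = (-√82/110)*(0/(-13 - 16)) = (-√82/110)*(0/(-29)) = (-√82/110)*(0*(-1/29)) = -√82/110*0 = 0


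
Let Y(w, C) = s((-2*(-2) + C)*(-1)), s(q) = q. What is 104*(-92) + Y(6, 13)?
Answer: -9585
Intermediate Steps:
Y(w, C) = -4 - C (Y(w, C) = (-2*(-2) + C)*(-1) = (4 + C)*(-1) = -4 - C)
104*(-92) + Y(6, 13) = 104*(-92) + (-4 - 1*13) = -9568 + (-4 - 13) = -9568 - 17 = -9585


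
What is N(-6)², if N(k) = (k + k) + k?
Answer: 324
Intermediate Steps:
N(k) = 3*k (N(k) = 2*k + k = 3*k)
N(-6)² = (3*(-6))² = (-18)² = 324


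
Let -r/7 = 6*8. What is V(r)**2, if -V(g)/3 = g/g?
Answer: 9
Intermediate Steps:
r = -336 (r = -42*8 = -7*48 = -336)
V(g) = -3 (V(g) = -3*g/g = -3*1 = -3)
V(r)**2 = (-3)**2 = 9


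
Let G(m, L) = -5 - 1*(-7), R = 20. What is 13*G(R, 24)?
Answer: 26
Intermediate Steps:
G(m, L) = 2 (G(m, L) = -5 + 7 = 2)
13*G(R, 24) = 13*2 = 26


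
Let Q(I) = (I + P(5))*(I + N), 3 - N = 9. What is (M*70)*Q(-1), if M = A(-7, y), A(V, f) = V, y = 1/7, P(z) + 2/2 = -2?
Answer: -13720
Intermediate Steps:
P(z) = -3 (P(z) = -1 - 2 = -3)
y = ⅐ ≈ 0.14286
N = -6 (N = 3 - 1*9 = 3 - 9 = -6)
M = -7
Q(I) = (-6 + I)*(-3 + I) (Q(I) = (I - 3)*(I - 6) = (-3 + I)*(-6 + I) = (-6 + I)*(-3 + I))
(M*70)*Q(-1) = (-7*70)*(18 + (-1)² - 9*(-1)) = -490*(18 + 1 + 9) = -490*28 = -13720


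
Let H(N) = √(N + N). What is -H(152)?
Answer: -4*√19 ≈ -17.436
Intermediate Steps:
H(N) = √2*√N (H(N) = √(2*N) = √2*√N)
-H(152) = -√2*√152 = -√2*2*√38 = -4*√19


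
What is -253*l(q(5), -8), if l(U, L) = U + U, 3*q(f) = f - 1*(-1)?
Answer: -1012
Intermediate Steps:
q(f) = ⅓ + f/3 (q(f) = (f - 1*(-1))/3 = (f + 1)/3 = (1 + f)/3 = ⅓ + f/3)
l(U, L) = 2*U
-253*l(q(5), -8) = -506*(⅓ + (⅓)*5) = -506*(⅓ + 5/3) = -506*2 = -253*4 = -1012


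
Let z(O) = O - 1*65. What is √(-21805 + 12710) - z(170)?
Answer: -105 + I*√9095 ≈ -105.0 + 95.368*I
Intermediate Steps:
z(O) = -65 + O (z(O) = O - 65 = -65 + O)
√(-21805 + 12710) - z(170) = √(-21805 + 12710) - (-65 + 170) = √(-9095) - 1*105 = I*√9095 - 105 = -105 + I*√9095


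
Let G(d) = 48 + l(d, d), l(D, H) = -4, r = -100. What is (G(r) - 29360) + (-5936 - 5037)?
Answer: -40289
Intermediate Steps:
G(d) = 44 (G(d) = 48 - 4 = 44)
(G(r) - 29360) + (-5936 - 5037) = (44 - 29360) + (-5936 - 5037) = -29316 - 10973 = -40289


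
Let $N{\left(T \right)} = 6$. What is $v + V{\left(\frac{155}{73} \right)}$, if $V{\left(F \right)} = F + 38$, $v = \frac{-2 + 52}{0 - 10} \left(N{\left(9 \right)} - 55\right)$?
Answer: $\frac{20814}{73} \approx 285.12$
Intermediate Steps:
$v = 245$ ($v = \frac{-2 + 52}{0 - 10} \left(6 - 55\right) = \frac{50}{-10} \left(-49\right) = 50 \left(- \frac{1}{10}\right) \left(-49\right) = \left(-5\right) \left(-49\right) = 245$)
$V{\left(F \right)} = 38 + F$
$v + V{\left(\frac{155}{73} \right)} = 245 + \left(38 + \frac{155}{73}\right) = 245 + \frac{2929}{73} = \frac{20814}{73}$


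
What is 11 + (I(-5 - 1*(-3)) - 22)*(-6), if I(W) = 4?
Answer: 119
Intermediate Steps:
11 + (I(-5 - 1*(-3)) - 22)*(-6) = 11 + (4 - 22)*(-6) = 11 - 18*(-6) = 11 + 108 = 119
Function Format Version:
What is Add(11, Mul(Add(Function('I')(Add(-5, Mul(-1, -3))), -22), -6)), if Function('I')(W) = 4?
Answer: 119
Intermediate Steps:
Add(11, Mul(Add(Function('I')(Add(-5, Mul(-1, -3))), -22), -6)) = Add(11, Mul(Add(4, -22), -6)) = Add(11, Mul(-18, -6)) = Add(11, 108) = 119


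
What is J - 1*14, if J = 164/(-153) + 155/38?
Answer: -63913/5814 ≈ -10.993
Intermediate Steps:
J = 17483/5814 (J = 164*(-1/153) + 155*(1/38) = -164/153 + 155/38 = 17483/5814 ≈ 3.0071)
J - 1*14 = 17483/5814 - 1*14 = 17483/5814 - 14 = -63913/5814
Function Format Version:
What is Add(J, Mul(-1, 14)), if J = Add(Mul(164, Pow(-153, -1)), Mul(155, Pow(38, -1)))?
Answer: Rational(-63913, 5814) ≈ -10.993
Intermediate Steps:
J = Rational(17483, 5814) (J = Add(Mul(164, Rational(-1, 153)), Mul(155, Rational(1, 38))) = Add(Rational(-164, 153), Rational(155, 38)) = Rational(17483, 5814) ≈ 3.0071)
Add(J, Mul(-1, 14)) = Add(Rational(17483, 5814), Mul(-1, 14)) = Add(Rational(17483, 5814), -14) = Rational(-63913, 5814)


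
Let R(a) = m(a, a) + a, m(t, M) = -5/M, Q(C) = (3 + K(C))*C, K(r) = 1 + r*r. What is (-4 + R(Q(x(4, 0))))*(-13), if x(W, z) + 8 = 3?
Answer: 56160/29 ≈ 1936.6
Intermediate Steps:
x(W, z) = -5 (x(W, z) = -8 + 3 = -5)
K(r) = 1 + r²
Q(C) = C*(4 + C²) (Q(C) = (3 + (1 + C²))*C = (4 + C²)*C = C*(4 + C²))
R(a) = a - 5/a (R(a) = -5/a + a = a - 5/a)
(-4 + R(Q(x(4, 0))))*(-13) = (-4 + (-5*(4 + (-5)²) - 5*(-1/(5*(4 + (-5)²)))))*(-13) = (-4 + (-5*(4 + 25) - 5*(-1/(5*(4 + 25)))))*(-13) = (-4 + (-5*29 - 5/((-5*29))))*(-13) = (-4 + (-145 - 5/(-145)))*(-13) = (-4 + (-145 - 5*(-1/145)))*(-13) = (-4 + (-145 + 1/29))*(-13) = (-4 - 4204/29)*(-13) = -4320/29*(-13) = 56160/29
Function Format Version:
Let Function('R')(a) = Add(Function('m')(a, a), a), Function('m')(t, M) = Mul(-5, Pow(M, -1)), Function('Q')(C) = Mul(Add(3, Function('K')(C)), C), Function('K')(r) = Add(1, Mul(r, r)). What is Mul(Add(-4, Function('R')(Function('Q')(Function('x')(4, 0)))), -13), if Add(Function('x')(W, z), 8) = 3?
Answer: Rational(56160, 29) ≈ 1936.6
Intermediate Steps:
Function('x')(W, z) = -5 (Function('x')(W, z) = Add(-8, 3) = -5)
Function('K')(r) = Add(1, Pow(r, 2))
Function('Q')(C) = Mul(C, Add(4, Pow(C, 2))) (Function('Q')(C) = Mul(Add(3, Add(1, Pow(C, 2))), C) = Mul(Add(4, Pow(C, 2)), C) = Mul(C, Add(4, Pow(C, 2))))
Function('R')(a) = Add(a, Mul(-5, Pow(a, -1))) (Function('R')(a) = Add(Mul(-5, Pow(a, -1)), a) = Add(a, Mul(-5, Pow(a, -1))))
Mul(Add(-4, Function('R')(Function('Q')(Function('x')(4, 0)))), -13) = Mul(Add(-4, Add(Mul(-5, Add(4, Pow(-5, 2))), Mul(-5, Pow(Mul(-5, Add(4, Pow(-5, 2))), -1)))), -13) = Mul(Add(-4, Add(Mul(-5, Add(4, 25)), Mul(-5, Pow(Mul(-5, Add(4, 25)), -1)))), -13) = Mul(Add(-4, Add(Mul(-5, 29), Mul(-5, Pow(Mul(-5, 29), -1)))), -13) = Mul(Add(-4, Add(-145, Mul(-5, Pow(-145, -1)))), -13) = Mul(Add(-4, Add(-145, Mul(-5, Rational(-1, 145)))), -13) = Mul(Add(-4, Add(-145, Rational(1, 29))), -13) = Mul(Add(-4, Rational(-4204, 29)), -13) = Mul(Rational(-4320, 29), -13) = Rational(56160, 29)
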